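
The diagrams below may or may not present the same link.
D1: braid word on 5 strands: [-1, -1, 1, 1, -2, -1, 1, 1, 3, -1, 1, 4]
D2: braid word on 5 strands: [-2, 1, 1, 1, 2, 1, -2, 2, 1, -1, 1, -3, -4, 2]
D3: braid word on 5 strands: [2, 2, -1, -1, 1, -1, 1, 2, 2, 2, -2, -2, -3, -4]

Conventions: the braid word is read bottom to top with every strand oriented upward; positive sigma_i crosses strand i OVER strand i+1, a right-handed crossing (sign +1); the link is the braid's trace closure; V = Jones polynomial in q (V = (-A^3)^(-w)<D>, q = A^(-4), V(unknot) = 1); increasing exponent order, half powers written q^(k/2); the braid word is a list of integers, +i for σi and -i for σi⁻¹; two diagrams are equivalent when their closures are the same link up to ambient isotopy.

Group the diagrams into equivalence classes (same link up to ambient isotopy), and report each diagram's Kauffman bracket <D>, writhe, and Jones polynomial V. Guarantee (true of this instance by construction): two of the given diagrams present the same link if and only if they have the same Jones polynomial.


equivalence classes: {D1} | {D2} | {D3}
D1 (bracket A^6; 12 crossings at w = +2): V = 1
V(D2) = q^2 + q^4 - q^5 + q^6 - q^7  [14 crossings, <D> = -A^-16 + A^-12 - A^-8 + A^-4 + A^4, w = +4]
V(D3) = q + q^3 - q^4  (w 0, c 14, <D> = -A^-16 + A^-12 + A^-4)
observation: 3 values of V(q) split the 3 diagrams


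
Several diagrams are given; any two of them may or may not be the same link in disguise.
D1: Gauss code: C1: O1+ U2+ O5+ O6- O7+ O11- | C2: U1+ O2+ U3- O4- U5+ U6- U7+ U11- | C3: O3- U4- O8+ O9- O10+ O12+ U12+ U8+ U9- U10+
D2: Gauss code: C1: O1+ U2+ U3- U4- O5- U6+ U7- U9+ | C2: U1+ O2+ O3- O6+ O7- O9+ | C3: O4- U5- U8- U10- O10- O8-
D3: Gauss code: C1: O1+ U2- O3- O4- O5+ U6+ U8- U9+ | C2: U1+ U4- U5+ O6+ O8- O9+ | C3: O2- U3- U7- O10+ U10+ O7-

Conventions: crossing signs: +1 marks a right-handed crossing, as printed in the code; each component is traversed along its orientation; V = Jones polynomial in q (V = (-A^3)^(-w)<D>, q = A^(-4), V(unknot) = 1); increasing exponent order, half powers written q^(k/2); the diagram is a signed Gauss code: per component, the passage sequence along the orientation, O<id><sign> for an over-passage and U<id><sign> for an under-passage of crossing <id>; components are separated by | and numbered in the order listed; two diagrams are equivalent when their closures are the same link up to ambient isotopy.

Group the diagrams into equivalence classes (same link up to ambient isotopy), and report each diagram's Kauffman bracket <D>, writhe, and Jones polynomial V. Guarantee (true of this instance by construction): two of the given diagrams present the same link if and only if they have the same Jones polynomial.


equivalence classes: {D1, D2, D3}
D1 (bracket A^-2 + 2A^6 + A^14; 12 crossings at w = +2): V = q^-2 + 2 + q^2
V(D2) = q^-2 + 2 + q^2  (w -2, c 10, <D> = A^-14 + 2A^-6 + A^2)
D3 (bracket A^-8 + 2 + A^8; 10 crossings at w = 0): V = q^-2 + 2 + q^2
key observation: one V(q) for all 3 diagrams — one class (guaranteed)


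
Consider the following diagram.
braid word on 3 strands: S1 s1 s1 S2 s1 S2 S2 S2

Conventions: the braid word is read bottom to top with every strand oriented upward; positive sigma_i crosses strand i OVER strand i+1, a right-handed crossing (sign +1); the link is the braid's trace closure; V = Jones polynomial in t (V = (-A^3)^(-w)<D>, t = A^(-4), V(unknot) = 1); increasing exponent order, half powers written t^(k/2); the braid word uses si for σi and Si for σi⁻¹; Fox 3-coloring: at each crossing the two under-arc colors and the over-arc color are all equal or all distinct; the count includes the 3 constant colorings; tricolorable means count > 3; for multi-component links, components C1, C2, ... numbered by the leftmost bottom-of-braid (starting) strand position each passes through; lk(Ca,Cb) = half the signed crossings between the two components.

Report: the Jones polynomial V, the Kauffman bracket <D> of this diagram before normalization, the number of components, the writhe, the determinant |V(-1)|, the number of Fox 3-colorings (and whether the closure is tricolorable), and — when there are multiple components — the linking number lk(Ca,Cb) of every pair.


V = t^-5 - 2t^-4 + 2t^-3 - 2t^-2 + 2t^-1 - 1 + t
<D> = A^-10 - A^-6 + 2A^-2 - 2A^2 + 2A^6 - 2A^10 + A^14 (w = -2)
1 component over 8 crossings, w = -2
3 Fox colorings among 3^8, |V(-1)| = 11: not tricolorable
why: V spans 6 powers of t: at least 6 crossings in any diagram


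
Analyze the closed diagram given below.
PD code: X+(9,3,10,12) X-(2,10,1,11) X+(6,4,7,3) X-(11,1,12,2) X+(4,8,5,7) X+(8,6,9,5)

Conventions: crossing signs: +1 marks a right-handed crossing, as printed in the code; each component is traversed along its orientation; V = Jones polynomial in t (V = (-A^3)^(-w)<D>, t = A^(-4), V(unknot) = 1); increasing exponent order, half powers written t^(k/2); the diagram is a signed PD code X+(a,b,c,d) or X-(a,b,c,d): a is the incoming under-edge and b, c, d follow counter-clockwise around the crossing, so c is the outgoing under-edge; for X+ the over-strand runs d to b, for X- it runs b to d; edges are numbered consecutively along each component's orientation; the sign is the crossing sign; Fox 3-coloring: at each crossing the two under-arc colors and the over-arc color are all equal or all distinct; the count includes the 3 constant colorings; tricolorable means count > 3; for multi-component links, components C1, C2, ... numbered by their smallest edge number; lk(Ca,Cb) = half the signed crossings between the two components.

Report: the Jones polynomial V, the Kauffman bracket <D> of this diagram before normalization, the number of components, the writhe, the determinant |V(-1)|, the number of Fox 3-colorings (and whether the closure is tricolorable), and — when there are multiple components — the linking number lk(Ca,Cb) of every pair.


V = -t^(-3/2) - 2t^(1/2) + t^(3/2) - t^(5/2) + t^(7/2)
<D> = A^-8 - A^-4 + 1 - 2A^4 - A^12 (w = +2)
2 components over 6 crossings, w = +2
lk(C1,C2): -1
9 Fox colorings among 3^6, |V(-1)| = 6: tricolorable
why: w = +2 (over 6 crossings) is diagram-only; (-A^3)^(-2) removes it from V


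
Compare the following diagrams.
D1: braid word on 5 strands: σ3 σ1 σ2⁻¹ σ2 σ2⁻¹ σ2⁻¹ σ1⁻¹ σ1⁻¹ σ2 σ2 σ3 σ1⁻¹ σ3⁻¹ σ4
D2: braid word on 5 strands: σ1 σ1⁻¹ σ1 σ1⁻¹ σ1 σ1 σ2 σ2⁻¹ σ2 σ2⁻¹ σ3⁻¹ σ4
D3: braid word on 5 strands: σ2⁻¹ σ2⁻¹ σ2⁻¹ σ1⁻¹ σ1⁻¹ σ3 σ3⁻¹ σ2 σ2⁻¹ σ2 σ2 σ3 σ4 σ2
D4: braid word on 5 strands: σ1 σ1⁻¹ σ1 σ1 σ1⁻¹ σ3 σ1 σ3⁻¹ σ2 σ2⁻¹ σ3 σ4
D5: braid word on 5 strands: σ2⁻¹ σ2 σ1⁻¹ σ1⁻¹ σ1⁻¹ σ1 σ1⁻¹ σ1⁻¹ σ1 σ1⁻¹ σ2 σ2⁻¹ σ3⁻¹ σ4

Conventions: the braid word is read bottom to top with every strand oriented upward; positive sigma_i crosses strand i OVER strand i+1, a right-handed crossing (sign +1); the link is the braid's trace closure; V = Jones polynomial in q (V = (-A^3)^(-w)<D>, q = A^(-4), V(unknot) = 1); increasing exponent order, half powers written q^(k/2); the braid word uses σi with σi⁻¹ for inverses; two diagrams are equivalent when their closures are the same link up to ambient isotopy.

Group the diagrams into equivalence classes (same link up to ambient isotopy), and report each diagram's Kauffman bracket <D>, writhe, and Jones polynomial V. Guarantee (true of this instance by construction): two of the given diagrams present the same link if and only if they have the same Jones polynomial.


equivalence classes: {D1, D3} | {D2, D4} | {D5}
D1 (bracket 1 + A^4 + A^8 + A^12; 14 crossings at w = 0): V = q^-3 + q^-2 + q^-1 + 1
D2 (bracket A^-6 + A^-2 + A^2 + A^6; 12 crossings at w = +2): V = 1 + q + q^2 + q^3
V(D3) = q^-3 + q^-2 + q^-1 + 1  [14 crossings, <D> = 1 + A^4 + A^8 + A^12, w = 0]
D4 (bracket 1 + A^4 + A^8 + A^12; 12 crossings at w = +4): V = 1 + q + q^2 + q^3
D5 (bracket A^-8 + A^-4 + 1 + A^12; 14 crossings at w = -4): V = q^-6 + q^-3 + q^-2 + q^-1
key observation: 3 classes among 5 diagrams; unequal V(q) rules out equality


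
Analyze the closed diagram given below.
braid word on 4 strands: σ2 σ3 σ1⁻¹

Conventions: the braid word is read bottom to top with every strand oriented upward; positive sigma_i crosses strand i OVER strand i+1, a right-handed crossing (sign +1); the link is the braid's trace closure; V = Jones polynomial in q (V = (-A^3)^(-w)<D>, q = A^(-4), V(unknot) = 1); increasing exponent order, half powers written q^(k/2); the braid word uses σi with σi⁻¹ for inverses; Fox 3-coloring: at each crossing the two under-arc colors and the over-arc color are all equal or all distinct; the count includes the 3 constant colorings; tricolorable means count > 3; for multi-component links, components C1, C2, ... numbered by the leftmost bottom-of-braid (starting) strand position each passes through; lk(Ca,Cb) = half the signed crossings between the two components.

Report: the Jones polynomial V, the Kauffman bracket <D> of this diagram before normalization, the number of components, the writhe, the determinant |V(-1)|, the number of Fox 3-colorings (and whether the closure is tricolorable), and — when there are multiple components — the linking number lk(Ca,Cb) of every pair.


V(q) = 1
bracket: -A^3, w = +1
1 component, writhe +1, over 3 crossings
det 1, colorings 3 of 3^3 — not tricolorable
observation: w = +1 (over 3 crossings) is diagram-only; (-A^3)^(-1) removes it from V


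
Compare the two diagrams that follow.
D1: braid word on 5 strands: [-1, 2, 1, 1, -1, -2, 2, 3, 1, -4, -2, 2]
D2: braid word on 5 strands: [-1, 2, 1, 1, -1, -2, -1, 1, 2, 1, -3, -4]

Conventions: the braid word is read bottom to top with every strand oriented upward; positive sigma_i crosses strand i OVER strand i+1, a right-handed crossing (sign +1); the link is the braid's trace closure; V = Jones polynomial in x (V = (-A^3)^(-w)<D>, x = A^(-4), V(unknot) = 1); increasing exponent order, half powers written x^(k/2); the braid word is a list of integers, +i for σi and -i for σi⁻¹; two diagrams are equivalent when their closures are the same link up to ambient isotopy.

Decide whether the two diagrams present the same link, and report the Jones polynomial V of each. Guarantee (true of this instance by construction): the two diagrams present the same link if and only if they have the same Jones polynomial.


equivalent: yes
D1 (bracket A^6; 12 crossings at w = +2): V = 1
V(D2) = 1  (w 0, c 12, <D> = 1)
key observation: D2 (12 crossings) and D1 (12) are Markov-related braid presentations


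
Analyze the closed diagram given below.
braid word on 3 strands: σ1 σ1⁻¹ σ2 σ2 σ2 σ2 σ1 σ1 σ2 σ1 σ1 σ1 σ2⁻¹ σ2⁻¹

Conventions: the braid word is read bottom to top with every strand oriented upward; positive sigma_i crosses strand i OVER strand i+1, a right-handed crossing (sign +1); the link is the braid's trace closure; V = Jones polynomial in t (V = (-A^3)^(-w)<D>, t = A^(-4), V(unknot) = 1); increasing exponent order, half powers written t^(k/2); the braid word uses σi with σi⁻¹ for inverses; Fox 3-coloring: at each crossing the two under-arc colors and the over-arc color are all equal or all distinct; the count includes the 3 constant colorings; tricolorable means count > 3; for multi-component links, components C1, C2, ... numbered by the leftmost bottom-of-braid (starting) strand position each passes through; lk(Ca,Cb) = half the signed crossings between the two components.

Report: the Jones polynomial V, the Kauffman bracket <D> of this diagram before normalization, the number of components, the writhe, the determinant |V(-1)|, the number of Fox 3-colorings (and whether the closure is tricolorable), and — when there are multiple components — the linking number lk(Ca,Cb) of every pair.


V(t) = t^3 + t^5 - t^8
bracket: -A^-8 + A^4 + A^12, w = +8
1 component, writhe +8, over 14 crossings
det 3, colorings 9 of 3^14 — tricolorable
observation: w = +8 shifts under R1 moves; the (-A^3)^(-8) factor cancels that in V


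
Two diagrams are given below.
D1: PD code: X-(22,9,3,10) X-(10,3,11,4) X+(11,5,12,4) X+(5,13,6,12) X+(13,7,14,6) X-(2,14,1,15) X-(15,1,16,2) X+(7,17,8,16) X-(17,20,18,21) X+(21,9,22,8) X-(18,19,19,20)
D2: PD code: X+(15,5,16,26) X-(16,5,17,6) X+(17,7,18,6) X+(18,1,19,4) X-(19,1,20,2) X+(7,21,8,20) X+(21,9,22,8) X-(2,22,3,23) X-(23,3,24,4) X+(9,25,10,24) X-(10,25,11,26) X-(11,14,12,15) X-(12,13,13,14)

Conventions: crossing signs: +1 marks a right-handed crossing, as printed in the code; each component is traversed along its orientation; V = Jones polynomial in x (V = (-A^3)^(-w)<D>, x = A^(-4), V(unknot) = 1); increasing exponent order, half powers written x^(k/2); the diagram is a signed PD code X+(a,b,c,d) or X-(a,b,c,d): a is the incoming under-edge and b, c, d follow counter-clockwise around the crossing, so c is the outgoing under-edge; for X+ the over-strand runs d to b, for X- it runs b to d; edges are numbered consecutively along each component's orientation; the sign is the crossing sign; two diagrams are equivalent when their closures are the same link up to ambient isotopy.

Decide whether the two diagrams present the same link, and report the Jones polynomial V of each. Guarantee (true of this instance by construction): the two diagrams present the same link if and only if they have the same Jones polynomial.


same link: yes
V(D1) = -x^(-3/2) - 2x^(1/2) + x^(3/2) - x^(5/2) + x^(7/2)  [11 crossings, <D> = -A^-17 + A^-13 - A^-9 + 2A^-5 + A^3, w = -1]
D2 (bracket -A^-17 + A^-13 - A^-9 + 2A^-5 + A^3; 13 crossings at w = -1): V = -x^(-3/2) - 2x^(1/2) + x^(3/2) - x^(5/2) + x^(7/2)
note: Reidemeister moves carry D1 (11 crossings) to D2 (13)


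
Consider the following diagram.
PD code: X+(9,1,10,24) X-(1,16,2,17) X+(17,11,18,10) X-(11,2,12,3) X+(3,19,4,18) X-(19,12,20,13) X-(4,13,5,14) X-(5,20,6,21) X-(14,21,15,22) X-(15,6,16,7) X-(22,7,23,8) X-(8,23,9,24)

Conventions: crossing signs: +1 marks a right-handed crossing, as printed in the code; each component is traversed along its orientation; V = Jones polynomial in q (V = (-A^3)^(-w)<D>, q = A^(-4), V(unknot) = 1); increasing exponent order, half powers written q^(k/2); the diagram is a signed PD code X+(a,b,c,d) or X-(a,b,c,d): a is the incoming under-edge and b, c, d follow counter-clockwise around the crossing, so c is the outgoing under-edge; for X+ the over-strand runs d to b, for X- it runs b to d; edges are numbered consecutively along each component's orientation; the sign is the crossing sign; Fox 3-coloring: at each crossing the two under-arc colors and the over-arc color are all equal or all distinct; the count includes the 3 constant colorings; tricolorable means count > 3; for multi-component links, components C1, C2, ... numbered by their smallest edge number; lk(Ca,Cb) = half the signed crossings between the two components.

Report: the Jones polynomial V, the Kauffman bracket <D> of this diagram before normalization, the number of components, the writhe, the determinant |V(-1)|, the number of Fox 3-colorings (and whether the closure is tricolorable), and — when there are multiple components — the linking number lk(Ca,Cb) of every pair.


V = q^-8 - 2q^-7 + q^-6 - 2q^-5 + 2q^-4 + q^-2
<D> = A^-10 + 2A^-2 - 2A^2 + A^6 - 2A^10 + A^14 (w = -6)
1 component over 12 crossings, w = -6
27 Fox colorings among 3^12, |V(-1)| = 9: tricolorable
why: w = -6 (over 12 crossings) is diagram-only; (-A^3)^(6) removes it from V


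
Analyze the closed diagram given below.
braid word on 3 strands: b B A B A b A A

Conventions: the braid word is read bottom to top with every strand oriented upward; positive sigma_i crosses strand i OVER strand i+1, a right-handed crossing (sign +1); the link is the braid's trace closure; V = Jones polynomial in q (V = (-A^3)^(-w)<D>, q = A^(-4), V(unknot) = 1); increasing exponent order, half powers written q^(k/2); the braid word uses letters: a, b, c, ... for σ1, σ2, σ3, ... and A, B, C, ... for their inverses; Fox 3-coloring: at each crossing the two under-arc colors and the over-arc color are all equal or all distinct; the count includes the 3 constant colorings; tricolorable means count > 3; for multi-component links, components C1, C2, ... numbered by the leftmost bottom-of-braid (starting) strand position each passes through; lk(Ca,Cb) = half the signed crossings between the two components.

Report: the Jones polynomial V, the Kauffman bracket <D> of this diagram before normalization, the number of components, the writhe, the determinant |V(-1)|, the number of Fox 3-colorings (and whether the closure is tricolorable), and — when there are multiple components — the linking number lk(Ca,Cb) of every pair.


V(q) = -q^-4 + q^-3 + q^-1
bracket: A^-8 + 1 - A^4, w = -4
1 component, writhe -4, over 8 crossings
det 3, colorings 9 of 3^8 — tricolorable
observation: free reduction leaves σ1⁻¹ σ2⁻¹ σ1⁻¹ σ2 σ1⁻¹ σ1⁻¹ of the original 8 letters


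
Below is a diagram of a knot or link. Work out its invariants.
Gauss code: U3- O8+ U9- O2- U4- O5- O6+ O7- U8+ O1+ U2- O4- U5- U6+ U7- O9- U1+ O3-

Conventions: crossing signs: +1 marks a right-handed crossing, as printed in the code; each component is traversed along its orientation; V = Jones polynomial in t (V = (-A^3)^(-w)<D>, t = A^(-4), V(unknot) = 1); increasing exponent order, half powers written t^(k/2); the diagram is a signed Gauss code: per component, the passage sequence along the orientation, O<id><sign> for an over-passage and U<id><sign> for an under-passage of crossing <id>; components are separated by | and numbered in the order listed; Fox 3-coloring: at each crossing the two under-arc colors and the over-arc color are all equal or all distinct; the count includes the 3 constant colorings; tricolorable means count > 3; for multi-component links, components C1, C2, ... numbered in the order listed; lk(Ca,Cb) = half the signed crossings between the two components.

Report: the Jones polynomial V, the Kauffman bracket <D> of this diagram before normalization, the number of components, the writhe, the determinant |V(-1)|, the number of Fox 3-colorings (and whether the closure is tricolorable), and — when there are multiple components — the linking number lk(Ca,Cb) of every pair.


V = t^-5 - 2t^-4 + 2t^-3 - 2t^-2 + 2t^-1 - 1 + t
<D> = -A^-13 + A^-9 - 2A^-5 + 2A^-1 - 2A^3 + 2A^7 - A^11 (w = -3)
1 component over 9 crossings, w = -3
3 Fox colorings among 3^9, |V(-1)| = 11: not tricolorable
why: |V(-1)| = 11: so not tricolorable, since 3 does not divide 11


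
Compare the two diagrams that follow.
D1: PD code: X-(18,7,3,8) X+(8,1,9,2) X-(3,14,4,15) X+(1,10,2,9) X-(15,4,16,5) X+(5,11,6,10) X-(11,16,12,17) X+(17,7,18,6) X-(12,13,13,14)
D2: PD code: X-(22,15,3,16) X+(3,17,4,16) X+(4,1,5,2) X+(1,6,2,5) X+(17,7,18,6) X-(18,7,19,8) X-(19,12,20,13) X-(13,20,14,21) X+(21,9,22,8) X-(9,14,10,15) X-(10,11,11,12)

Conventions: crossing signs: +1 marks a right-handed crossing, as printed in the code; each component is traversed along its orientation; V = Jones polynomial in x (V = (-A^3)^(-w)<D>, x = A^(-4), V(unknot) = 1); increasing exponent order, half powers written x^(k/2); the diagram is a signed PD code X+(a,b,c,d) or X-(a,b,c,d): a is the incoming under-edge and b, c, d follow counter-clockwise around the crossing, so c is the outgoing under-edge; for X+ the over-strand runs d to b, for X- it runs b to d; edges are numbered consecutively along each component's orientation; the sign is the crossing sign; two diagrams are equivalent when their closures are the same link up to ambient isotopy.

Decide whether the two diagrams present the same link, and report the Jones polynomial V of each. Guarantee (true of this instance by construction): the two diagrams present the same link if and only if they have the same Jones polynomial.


same link: yes
V(D1) = x^(-7/2) - x^(-5/2) + x^(-3/2) - 2x^(-1/2) - x^(3/2)  [9 crossings, <D> = A^-9 + 2A^-1 - A^3 + A^7 - A^11, w = -1]
D2 (bracket A^-9 + 2A^-1 - A^3 + A^7 - A^11; 11 crossings at w = -1): V = x^(-7/2) - x^(-5/2) + x^(-3/2) - 2x^(-1/2) - x^(3/2)
note: all 2 diagrams share one V(x), hence one class


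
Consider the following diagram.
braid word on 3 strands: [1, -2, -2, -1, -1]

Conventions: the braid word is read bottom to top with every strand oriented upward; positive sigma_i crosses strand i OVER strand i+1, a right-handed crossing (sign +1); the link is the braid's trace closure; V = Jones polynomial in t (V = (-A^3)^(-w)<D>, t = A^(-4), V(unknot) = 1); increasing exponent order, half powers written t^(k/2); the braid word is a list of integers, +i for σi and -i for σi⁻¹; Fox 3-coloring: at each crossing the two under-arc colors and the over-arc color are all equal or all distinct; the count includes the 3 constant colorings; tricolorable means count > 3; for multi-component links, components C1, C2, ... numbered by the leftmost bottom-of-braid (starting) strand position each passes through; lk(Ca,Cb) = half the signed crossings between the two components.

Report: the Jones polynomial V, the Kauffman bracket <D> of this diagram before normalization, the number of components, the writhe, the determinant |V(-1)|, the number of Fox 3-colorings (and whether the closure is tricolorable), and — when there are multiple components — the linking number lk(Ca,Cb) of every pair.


Jones polynomial: V(t) = -t^(-5/2) - t^(-1/2)
<D> = A^-7 + A; writhe -3
components 2, writhe -3 (5 crossings)
linking number lk(C1,C2) = -1
3-colorings: 3 of 3^5, det 2 — not tricolorable
note: span 2 respects span(V) <= c + mu - 1 = 6 for this 2-component diagram


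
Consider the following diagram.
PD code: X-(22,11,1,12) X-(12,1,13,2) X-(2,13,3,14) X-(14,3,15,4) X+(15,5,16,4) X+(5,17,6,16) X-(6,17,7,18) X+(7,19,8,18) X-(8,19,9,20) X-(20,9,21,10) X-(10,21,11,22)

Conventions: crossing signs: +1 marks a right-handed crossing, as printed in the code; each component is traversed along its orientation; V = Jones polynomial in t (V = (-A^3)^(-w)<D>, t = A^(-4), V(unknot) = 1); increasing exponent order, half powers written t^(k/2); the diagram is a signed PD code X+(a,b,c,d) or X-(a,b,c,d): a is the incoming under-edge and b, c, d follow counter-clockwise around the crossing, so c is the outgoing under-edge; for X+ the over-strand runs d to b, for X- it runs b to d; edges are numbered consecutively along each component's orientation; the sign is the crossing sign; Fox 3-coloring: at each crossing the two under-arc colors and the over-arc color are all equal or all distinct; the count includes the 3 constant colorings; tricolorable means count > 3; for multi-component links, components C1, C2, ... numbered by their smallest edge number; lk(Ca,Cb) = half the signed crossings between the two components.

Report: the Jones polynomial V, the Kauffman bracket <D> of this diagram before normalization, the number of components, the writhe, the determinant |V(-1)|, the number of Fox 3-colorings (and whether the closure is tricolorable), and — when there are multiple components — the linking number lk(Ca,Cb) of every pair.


V = -t^-7 + t^-6 - t^-5 + t^-4 + t^-2
<D> = -A^-7 - A + A^5 - A^9 + A^13 (w = -5)
1 component over 11 crossings, w = -5
3 Fox colorings among 3^11, |V(-1)| = 5: not tricolorable
why: |V(-1)| = 5: so not tricolorable, since 3 does not divide 5


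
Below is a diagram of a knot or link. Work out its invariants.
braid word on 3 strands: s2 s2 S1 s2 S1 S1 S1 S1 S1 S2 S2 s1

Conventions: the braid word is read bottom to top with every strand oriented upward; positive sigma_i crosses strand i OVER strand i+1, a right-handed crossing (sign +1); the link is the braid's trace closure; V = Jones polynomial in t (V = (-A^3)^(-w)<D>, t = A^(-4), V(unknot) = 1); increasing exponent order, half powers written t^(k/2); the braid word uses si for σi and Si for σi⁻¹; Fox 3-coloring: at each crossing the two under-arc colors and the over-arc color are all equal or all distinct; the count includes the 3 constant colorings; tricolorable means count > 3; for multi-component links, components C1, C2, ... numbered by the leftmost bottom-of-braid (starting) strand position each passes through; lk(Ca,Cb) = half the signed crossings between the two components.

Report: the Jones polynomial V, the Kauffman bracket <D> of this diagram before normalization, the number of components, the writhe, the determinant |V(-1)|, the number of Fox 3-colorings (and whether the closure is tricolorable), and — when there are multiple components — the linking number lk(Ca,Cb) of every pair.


V(t) = -t^-9 + 3t^-8 - 5t^-7 + 7t^-6 - 9t^-5 + 9t^-4 - 8t^-3 + 7t^-2 - 4t^-1 + 3 - t
bracket: -A^-16 + 3A^-12 - 4A^-8 + 7A^-4 - 8 + 9A^4 - 9A^8 + 7A^12 - 5A^16 + 3A^20 - A^24, w = -4
1 component, writhe -4, over 12 crossings
det 57, colorings 9 of 3^12 — tricolorable
observation: w = -4 shifts under R1 moves; the (-A^3)^(4) factor cancels that in V


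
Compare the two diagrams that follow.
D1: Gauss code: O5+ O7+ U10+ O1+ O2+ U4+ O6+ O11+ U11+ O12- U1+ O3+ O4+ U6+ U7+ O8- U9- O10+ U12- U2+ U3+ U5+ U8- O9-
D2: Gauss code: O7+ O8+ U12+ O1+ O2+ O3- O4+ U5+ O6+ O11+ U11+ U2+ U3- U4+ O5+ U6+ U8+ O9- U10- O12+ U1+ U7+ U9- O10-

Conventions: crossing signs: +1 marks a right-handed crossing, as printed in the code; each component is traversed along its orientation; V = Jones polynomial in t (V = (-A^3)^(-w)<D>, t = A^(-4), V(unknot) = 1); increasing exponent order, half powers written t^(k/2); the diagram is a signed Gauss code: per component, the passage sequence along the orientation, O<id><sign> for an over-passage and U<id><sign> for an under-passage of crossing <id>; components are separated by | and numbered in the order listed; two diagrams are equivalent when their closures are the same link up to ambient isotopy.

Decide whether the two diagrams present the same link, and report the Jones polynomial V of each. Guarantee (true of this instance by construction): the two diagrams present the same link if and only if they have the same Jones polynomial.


equivalent: yes
V(D1) = t + t^3 - t^4  (w +6, c 12, <D> = -A^2 + A^6 + A^14)
V(D2) = t + t^3 - t^4  [12 crossings, <D> = -A^2 + A^6 + A^14, w = +6]
key observation: Reidemeister moves carry D1 (12 crossings) to D2 (12)


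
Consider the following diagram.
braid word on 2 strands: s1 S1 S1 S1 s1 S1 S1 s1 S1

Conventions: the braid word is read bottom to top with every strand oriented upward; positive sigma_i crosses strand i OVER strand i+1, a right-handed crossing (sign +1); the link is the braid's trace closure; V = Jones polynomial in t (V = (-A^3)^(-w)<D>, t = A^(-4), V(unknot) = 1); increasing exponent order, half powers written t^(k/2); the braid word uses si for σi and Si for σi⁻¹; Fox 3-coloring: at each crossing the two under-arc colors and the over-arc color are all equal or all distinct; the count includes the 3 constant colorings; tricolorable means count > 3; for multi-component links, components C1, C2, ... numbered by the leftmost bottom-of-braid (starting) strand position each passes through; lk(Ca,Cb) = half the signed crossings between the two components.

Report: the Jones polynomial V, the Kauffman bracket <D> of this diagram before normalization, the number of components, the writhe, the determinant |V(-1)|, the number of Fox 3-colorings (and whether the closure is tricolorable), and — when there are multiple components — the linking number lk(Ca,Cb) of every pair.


Jones polynomial: V(t) = -t^-4 + t^-3 + t^-1
<D> = -A^-5 - A^3 + A^7; writhe -3
components 1, writhe -3 (9 crossings)
3-colorings: 9 of 3^9, det 3 — tricolorable
note: V spans 3 powers of t: at least 3 crossings in any diagram


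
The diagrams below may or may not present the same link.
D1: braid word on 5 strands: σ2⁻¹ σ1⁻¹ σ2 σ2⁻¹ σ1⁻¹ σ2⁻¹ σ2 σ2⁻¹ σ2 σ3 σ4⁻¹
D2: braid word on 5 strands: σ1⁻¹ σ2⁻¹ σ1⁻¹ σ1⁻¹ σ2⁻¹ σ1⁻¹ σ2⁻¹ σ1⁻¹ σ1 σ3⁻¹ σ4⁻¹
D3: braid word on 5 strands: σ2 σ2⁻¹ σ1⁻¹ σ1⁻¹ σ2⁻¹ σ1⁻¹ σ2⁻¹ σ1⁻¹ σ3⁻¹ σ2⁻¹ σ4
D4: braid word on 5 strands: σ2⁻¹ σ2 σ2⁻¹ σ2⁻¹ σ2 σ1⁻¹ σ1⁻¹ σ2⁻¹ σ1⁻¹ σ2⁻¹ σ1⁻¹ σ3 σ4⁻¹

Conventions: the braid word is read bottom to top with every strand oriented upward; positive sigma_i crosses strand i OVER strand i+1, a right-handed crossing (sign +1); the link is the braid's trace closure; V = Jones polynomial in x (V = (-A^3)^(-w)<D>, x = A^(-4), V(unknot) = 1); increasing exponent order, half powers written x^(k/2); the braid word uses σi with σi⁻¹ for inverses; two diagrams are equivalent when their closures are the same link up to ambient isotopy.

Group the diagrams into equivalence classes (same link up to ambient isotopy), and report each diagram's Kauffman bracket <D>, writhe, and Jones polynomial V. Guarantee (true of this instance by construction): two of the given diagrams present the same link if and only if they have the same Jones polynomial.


grouping into links: {D1} | {D2, D3, D4}
V(D1) = -x^(-5/2) - x^(-1/2)  (w -3, c 11, <D> = A^-7 + A)
V(D2) = x^(-15/2) - x^(-13/2) - x^(-9/2) - x^(-5/2)  (w -9, c 11, <D> = A^-17 + A^-9 + A^-1 - A^3)
V(D3) = x^(-15/2) - x^(-13/2) - x^(-9/2) - x^(-5/2)  [11 crossings, <D> = A^-11 + A^-3 + A^5 - A^9, w = -7]
V(D4) = x^(-15/2) - x^(-13/2) - x^(-9/2) - x^(-5/2)  (w -7, c 13, <D> = A^-11 + A^-3 + A^5 - A^9)
why: 2 classes among 4 diagrams; unequal V(x) rules out equality


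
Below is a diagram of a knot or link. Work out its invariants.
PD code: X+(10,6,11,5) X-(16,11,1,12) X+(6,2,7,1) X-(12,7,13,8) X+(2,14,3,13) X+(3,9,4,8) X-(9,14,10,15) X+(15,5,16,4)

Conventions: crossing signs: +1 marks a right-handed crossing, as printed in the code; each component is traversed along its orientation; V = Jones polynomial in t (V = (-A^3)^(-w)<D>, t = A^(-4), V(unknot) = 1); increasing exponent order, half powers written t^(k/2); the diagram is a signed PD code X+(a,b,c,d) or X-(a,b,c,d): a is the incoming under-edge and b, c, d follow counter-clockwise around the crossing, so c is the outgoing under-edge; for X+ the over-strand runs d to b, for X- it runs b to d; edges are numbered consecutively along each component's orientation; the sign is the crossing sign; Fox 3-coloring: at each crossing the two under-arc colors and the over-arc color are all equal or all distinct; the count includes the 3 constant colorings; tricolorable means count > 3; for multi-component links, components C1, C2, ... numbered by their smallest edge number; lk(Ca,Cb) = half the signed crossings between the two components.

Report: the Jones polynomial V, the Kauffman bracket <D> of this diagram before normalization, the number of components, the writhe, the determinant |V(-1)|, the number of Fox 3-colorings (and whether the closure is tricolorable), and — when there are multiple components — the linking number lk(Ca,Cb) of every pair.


V(t) = -t^-1 + 2 - t + 2t^2 - t^3 + t^4 - t^5
bracket: -A^-14 + A^-10 - A^-6 + 2A^-2 - A^2 + 2A^6 - A^10, w = +2
1 component, writhe +2, over 8 crossings
det 9, colorings 9 of 3^8 — tricolorable
observation: |V(-1)| = 9: so tricolorable, since 3 divides 9


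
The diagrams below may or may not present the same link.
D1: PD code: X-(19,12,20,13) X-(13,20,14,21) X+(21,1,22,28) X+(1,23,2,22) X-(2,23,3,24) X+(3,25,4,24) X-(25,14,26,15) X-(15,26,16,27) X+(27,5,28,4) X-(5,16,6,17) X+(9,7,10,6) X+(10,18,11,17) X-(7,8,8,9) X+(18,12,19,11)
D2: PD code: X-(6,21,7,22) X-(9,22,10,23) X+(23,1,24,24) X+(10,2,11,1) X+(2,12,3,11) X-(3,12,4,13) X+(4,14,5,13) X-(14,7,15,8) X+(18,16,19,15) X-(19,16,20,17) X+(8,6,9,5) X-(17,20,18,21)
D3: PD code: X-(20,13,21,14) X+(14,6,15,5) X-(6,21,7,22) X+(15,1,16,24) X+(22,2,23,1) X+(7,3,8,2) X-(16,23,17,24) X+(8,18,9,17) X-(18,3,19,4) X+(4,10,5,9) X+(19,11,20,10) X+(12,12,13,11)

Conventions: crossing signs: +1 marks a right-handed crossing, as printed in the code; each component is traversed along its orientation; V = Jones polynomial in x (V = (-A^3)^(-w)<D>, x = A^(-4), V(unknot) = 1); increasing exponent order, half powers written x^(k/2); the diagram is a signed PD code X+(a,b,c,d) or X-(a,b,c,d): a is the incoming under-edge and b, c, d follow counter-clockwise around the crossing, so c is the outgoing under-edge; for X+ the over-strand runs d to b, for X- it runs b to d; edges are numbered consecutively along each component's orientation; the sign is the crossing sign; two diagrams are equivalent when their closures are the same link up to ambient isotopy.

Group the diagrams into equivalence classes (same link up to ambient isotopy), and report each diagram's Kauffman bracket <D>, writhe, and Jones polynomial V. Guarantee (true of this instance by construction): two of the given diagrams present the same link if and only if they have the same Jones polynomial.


classes: {D1} | {D2} | {D3}
V(D1) = -x^-3 + 2x^-2 - 2x^-1 + 3 - 2x + 2x^2 - x^3  [14 crossings, <D> = -A^-12 + 2A^-8 - 2A^-4 + 3 - 2A^4 + 2A^8 - A^12, w = 0]
V(D2) = x^-2 - x^-1 + 1 - x + x^2  (w 0, c 12, <D> = A^-8 - A^-4 + 1 - A^4 + A^8)
V(D3) = x + x^3 - x^4  (w +4, c 12, <D> = -A^-4 + 1 + A^8)
insight: 3 values of V(x) split the 3 diagrams


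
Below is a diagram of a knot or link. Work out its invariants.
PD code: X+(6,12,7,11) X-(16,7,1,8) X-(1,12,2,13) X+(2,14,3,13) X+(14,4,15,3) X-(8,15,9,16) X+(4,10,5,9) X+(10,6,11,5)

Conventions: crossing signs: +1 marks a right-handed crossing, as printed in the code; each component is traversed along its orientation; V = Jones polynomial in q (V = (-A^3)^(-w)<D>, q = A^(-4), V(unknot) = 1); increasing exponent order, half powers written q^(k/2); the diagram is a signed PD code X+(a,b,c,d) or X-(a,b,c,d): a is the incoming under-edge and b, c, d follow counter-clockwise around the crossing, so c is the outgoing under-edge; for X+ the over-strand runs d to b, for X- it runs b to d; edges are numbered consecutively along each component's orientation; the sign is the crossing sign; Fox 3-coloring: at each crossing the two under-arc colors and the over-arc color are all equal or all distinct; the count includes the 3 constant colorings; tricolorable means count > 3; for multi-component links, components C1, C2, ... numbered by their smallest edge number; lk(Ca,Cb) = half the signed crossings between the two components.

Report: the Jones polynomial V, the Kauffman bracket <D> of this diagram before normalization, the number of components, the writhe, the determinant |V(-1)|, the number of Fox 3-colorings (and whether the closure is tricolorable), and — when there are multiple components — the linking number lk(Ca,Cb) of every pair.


Jones polynomial: V(q) = q^-1 - 1 + 2q - 2q^2 + 2q^3 - 2q^4 + q^5
<D> = A^-14 - 2A^-10 + 2A^-6 - 2A^-2 + 2A^2 - A^6 + A^10; writhe +2
components 1, writhe +2 (8 crossings)
3-colorings: 3 of 3^8, det 11 — not tricolorable
note: V spans 6 powers of q: at least 6 crossings in any diagram


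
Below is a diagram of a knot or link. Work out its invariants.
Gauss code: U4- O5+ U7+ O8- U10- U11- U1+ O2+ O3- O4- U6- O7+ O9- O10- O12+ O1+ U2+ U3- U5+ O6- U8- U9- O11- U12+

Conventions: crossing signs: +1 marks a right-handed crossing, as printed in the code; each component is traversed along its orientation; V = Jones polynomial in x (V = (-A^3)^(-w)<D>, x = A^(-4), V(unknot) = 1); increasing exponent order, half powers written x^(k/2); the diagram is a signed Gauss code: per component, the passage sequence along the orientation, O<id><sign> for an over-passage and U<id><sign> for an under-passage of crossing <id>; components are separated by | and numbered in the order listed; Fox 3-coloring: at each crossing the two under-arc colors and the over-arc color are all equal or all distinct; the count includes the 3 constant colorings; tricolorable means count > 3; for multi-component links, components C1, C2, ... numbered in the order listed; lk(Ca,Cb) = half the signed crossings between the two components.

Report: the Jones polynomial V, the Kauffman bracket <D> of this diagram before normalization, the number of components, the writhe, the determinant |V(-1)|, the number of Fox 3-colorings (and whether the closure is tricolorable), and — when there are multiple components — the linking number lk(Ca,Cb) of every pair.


Jones polynomial: V(x) = x^-5 - 2x^-4 + 2x^-3 - 2x^-2 + 2x^-1 - 1 + x
<D> = A^-10 - A^-6 + 2A^-2 - 2A^2 + 2A^6 - 2A^10 + A^14; writhe -2
components 1, writhe -2 (12 crossings)
3-colorings: 3 of 3^12, det 11 — not tricolorable
note: the span of V is 6, forcing >= 6 crossings in any diagram


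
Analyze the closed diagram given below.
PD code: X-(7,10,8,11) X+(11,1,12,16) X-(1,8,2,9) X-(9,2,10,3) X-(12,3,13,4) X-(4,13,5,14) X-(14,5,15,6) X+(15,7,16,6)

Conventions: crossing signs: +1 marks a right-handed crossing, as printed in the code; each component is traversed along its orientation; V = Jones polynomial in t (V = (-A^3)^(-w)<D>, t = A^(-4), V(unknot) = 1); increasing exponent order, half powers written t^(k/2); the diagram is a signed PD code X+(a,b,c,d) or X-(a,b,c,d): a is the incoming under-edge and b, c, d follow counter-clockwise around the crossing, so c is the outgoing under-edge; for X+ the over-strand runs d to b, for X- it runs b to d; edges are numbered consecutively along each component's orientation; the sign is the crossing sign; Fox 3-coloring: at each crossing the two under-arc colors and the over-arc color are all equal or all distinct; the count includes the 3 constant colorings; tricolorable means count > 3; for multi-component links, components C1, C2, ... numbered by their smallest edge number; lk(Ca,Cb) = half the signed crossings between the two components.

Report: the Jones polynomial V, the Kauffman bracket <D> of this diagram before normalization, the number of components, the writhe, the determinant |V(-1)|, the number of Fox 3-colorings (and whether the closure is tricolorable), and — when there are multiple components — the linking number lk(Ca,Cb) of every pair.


Jones polynomial: V(t) = -t^-6 + t^-5 - t^-4 + 2t^-3 - t^-2 + t^-1
<D> = A^-8 - A^-4 + 2 - A^4 + A^8 - A^12; writhe -4
components 1, writhe -4 (8 crossings)
3-colorings: 3 of 3^8, det 7 — not tricolorable
note: w = -4 (over 8 crossings) is diagram-only; (-A^3)^(4) removes it from V


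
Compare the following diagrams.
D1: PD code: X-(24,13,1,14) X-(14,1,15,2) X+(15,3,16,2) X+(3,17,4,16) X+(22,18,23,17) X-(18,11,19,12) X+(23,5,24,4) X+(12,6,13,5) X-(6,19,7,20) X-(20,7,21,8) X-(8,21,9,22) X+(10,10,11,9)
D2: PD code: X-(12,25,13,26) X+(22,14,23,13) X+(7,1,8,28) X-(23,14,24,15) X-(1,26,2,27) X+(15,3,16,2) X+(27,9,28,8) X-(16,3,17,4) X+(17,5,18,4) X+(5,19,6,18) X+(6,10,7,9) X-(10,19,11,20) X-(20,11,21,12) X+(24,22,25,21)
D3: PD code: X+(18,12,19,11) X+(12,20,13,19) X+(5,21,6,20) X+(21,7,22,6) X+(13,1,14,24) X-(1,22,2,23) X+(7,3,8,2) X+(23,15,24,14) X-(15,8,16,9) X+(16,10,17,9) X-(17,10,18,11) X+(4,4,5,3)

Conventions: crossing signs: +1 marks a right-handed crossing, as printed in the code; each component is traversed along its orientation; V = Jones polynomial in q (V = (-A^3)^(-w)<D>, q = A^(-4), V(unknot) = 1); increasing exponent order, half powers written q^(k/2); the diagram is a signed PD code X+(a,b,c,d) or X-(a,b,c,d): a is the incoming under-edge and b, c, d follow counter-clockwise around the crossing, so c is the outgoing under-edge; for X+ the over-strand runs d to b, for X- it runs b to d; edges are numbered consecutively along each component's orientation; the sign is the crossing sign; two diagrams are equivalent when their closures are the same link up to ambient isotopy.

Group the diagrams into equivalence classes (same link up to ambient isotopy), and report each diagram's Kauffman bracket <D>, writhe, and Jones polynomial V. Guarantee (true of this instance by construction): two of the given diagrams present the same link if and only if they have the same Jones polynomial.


classes: {D1} | {D2} | {D3}
V(D1) = q^-5 - 2q^-4 + 2q^-3 - 2q^-2 + 2q^-1 - 1 + q  [12 crossings, <D> = A^-4 - 1 + 2A^4 - 2A^8 + 2A^12 - 2A^16 + A^20, w = 0]
V(D2) = -q^-3 + 2q^-2 - 2q^-1 + 3 - 2q + 2q^2 - q^3  (w +2, c 14, <D> = -A^-6 + 2A^-2 - 2A^2 + 3A^6 - 2A^10 + 2A^14 - A^18)
V(D3) = q - q^2 + 2q^3 - q^4 + q^5 - q^6  [12 crossings, <D> = -A^-6 + A^-2 - A^2 + 2A^6 - A^10 + A^14, w = +6]
note: V(q) takes 3 values over 3 diagrams, fixing the grouping
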